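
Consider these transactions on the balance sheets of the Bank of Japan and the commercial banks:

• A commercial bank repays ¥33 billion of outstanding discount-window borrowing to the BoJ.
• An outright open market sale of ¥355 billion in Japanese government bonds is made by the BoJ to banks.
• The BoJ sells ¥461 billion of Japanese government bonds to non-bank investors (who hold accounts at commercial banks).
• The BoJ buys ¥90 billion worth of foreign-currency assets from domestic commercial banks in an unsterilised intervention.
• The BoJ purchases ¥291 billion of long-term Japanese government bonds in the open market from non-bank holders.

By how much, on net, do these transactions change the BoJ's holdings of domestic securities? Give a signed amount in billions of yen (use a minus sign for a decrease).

-¥525 billion

BoJ balance sheet:
  Assets:      Securities −¥525B, Loans to banks −¥33B, Foreign assets +¥90B
  Liabilities: Bank reserves −¥468B
So the change in the BoJ's holdings of domestic securities is -¥525 billion.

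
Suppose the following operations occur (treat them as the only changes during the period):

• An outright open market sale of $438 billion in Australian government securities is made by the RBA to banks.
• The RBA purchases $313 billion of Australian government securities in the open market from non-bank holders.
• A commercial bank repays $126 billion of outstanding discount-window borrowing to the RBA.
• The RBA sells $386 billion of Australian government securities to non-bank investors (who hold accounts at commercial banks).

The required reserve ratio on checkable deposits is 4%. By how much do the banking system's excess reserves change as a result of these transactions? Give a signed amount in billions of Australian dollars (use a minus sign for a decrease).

OMO sale (to banks) $438 billion: reserves −$438B, deposits 0.
Asset purchase (from non-banks) $313 billion: reserves +$313B, deposits +$313B.
Discount-window repayment $126 billion: reserves −$126B, deposits 0.
Asset sale (to non-banks) $386 billion: reserves −$386B, deposits −$386B.
Totals: Δreserves = −$637B, Δdeposits = −$73B.
Δrequired reserves = 4% × −$73B = −$2.92B.
Δexcess reserves = Δreserves − Δrequired = −$637B − (−$2.92B) = -$634.08 billion.

-$634.08 billion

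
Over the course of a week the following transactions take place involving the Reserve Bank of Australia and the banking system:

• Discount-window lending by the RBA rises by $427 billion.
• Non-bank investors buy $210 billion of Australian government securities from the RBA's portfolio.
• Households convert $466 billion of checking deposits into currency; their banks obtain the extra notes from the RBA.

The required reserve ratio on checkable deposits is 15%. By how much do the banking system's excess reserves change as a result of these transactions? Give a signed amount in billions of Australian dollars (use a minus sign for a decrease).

Discount-window loan $427 billion: reserves +$427B, deposits 0.
Asset sale (to non-banks) $210 billion: reserves −$210B, deposits −$210B.
Currency withdrawal $466 billion: reserves −$466B, deposits −$466B.
Totals: Δreserves = −$249B, Δdeposits = −$676B.
Δrequired reserves = 15% × −$676B = −$101.4B.
Δexcess reserves = Δreserves − Δrequired = −$249B − (−$101.4B) = -$147.6 billion.

-$147.6 billion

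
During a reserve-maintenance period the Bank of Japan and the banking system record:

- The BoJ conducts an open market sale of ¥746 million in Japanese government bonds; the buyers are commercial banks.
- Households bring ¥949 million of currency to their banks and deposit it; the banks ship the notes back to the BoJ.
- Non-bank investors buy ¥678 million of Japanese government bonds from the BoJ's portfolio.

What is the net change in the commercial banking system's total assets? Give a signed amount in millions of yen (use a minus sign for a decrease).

+¥271 million

OMO sale (to banks) ¥746 million: just an asset swap on bank balance sheets → 0.
Currency deposit ¥949 million: bank balance sheets expand → +¥949M.
Asset sale (to non-banks) ¥678 million: bank balance sheets shrink → −¥678M.
Net: 0 + 949 − 678 = +¥271 million.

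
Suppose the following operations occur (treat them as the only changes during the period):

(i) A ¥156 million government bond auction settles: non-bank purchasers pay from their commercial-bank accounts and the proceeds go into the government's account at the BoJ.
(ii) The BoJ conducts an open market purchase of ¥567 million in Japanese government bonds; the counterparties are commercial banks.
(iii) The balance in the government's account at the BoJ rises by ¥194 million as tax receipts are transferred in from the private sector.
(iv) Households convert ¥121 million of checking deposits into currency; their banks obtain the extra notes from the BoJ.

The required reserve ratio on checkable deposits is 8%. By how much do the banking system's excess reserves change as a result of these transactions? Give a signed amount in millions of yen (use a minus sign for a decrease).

+¥133.68 million

Government account inflow ¥156 million: reserves −¥156M, deposits −¥156M.
OMO purchase (from banks) ¥567 million: reserves +¥567M, deposits 0.
Government account inflow ¥194 million: reserves −¥194M, deposits −¥194M.
Currency withdrawal ¥121 million: reserves −¥121M, deposits −¥121M.
Totals: Δreserves = +¥96M, Δdeposits = −¥471M.
Δrequired reserves = 8% × −¥471M = −¥37.68M.
Δexcess reserves = Δreserves − Δrequired = +¥96M − (−¥37.68M) = +¥133.68 million.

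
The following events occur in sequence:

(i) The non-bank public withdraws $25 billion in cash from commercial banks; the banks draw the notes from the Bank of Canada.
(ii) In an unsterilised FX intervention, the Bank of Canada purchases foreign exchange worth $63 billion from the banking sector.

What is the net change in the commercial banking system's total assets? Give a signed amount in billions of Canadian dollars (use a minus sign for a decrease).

-$25 billion

Currency withdrawal $25 billion: bank balance sheets shrink → −$25B.
FX purchase $63 billion: just an asset swap on bank balance sheets → 0.
Net: −25 + 0 = -$25 billion.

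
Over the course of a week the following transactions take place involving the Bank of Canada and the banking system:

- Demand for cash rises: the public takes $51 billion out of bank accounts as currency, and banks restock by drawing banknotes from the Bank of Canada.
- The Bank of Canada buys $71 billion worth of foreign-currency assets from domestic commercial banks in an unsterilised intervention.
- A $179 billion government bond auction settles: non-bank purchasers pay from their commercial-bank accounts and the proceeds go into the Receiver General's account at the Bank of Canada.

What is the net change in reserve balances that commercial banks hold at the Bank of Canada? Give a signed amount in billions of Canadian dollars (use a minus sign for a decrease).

-$159 billion

Currency withdrawal $51 billion: banks swap reserves for currency → −$51B.
FX purchase $71 billion: the Bank of Canada pays by crediting reserve accounts → +$71B.
Government account inflow $179 billion: funds move from bank reserves into the government account → −$179B.
Net: −51 + 71 − 179 = -$159 billion.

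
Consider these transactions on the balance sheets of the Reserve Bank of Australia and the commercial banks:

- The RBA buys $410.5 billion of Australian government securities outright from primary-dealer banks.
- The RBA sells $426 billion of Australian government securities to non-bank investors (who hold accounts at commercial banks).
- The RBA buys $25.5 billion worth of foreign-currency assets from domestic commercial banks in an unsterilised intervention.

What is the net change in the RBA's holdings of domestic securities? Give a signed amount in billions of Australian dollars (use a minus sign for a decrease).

OMO purchase (from banks) $410.5 billion: securities added to the RBA's portfolio → +$410.5B.
Asset sale (to non-banks) $426 billion: securities removed from the RBA's portfolio → −$426B.
FX purchase $25.5 billion: the RBA's securities portfolio is untouched → 0.
Net: 410.5 − 426 + 0 = -$15.5 billion.

-$15.5 billion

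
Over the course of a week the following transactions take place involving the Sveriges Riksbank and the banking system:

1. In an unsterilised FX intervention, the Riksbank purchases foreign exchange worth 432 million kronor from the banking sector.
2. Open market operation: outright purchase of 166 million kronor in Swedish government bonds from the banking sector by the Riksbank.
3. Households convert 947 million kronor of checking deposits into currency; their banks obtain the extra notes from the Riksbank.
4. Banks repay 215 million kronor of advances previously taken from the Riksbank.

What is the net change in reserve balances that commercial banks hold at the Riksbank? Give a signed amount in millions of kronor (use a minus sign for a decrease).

-564 million

FX purchase 432 million kronor: the Riksbank pays by crediting reserve accounts → +432M.
OMO purchase (from banks) 166 million kronor: the Riksbank pays by crediting reserve accounts → +166M.
Currency withdrawal 947 million kronor: banks swap reserves for currency → −947M.
Discount-window repayment 215 million kronor: repayment is debited from reserves → −215M.
Net: 432 + 166 − 947 − 215 = -564 million.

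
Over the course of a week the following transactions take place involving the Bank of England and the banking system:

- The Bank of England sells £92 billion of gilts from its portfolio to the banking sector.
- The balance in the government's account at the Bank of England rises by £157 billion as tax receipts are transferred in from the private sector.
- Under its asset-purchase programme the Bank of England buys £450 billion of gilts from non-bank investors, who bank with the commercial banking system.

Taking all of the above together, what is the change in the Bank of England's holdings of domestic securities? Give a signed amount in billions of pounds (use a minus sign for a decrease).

+£358 billion

Bank of England balance sheet:
  Assets:      Securities +£358B
  Liabilities: Bank reserves +£201B, Government deposits +£157B
So the change in the Bank of England's holdings of domestic securities is +£358 billion.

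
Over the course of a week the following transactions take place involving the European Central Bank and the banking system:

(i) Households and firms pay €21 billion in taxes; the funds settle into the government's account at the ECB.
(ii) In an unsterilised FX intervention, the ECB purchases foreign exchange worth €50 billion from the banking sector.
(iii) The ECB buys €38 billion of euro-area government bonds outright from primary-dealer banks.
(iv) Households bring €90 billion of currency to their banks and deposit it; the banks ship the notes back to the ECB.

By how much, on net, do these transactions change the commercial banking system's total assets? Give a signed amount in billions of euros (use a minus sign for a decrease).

Government account inflow €21 billion: bank balance sheets shrink → −€21B.
FX purchase €50 billion: just an asset swap on bank balance sheets → 0.
OMO purchase (from banks) €38 billion: just an asset swap on bank balance sheets → 0.
Currency deposit €90 billion: bank balance sheets expand → +€90B.
Net: −21 + 0 + 0 + 90 = +€69 billion.

+€69 billion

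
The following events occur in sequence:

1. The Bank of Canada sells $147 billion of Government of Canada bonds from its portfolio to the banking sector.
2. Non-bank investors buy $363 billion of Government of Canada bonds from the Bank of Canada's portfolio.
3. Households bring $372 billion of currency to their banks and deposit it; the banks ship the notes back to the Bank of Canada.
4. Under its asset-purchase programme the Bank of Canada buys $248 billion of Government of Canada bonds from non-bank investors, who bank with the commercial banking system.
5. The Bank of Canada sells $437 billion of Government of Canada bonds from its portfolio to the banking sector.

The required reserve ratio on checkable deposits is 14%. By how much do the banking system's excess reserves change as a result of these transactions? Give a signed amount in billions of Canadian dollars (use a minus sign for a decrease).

-$362.98 billion

OMO sale (to banks) $147 billion: reserves −$147B, deposits 0.
Asset sale (to non-banks) $363 billion: reserves −$363B, deposits −$363B.
Currency deposit $372 billion: reserves +$372B, deposits +$372B.
Asset purchase (from non-banks) $248 billion: reserves +$248B, deposits +$248B.
OMO sale (to banks) $437 billion: reserves −$437B, deposits 0.
Totals: Δreserves = −$327B, Δdeposits = +$257B.
Δrequired reserves = 14% × +$257B = +$35.98B.
Δexcess reserves = Δreserves − Δrequired = −$327B − (+$35.98B) = -$362.98 billion.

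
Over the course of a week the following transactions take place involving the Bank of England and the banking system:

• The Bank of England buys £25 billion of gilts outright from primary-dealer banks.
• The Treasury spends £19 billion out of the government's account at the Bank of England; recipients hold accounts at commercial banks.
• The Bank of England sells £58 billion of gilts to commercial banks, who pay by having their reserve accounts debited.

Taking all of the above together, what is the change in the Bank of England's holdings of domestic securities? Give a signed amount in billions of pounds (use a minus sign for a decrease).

-£33 billion

Bank of England balance sheet:
  Assets:      Securities −£33B
  Liabilities: Bank reserves −£14B, Government deposits −£19B
Commercial banking system:
  Assets:      Reserves at CB −£14B, Securities +£33B
  Liabilities: Checkable deposits +£19B
So the change in the Bank of England's holdings of domestic securities is -£33 billion.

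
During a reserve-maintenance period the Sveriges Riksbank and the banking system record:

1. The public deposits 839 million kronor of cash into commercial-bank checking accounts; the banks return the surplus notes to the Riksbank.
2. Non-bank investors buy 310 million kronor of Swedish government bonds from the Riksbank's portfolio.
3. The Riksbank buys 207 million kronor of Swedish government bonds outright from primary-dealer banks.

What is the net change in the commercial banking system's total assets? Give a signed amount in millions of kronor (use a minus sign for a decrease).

+529 million

Riksbank balance sheet:
  Assets:      Securities −103M
  Liabilities: Bank reserves +736M, Currency in circulation −839M
Commercial banking system:
  Assets:      Reserves at CB +736M, Securities −207M
  Liabilities: Checkable deposits +529M
Change in total bank assets = +529 million.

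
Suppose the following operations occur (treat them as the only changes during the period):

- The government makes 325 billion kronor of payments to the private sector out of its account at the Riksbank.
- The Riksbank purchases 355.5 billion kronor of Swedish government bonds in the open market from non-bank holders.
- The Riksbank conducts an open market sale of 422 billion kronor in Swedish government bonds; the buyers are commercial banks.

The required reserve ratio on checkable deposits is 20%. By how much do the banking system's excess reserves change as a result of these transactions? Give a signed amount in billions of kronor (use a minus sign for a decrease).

+122.4 billion

Government spending 325 billion kronor: reserves +325B, deposits +325B.
Asset purchase (from non-banks) 355.5 billion kronor: reserves +355.5B, deposits +355.5B.
OMO sale (to banks) 422 billion kronor: reserves −422B, deposits 0.
Totals: Δreserves = +258.5B, Δdeposits = +680.5B.
Δrequired reserves = 20% × +680.5B = +136.1B.
Δexcess reserves = Δreserves − Δrequired = +258.5B − (+136.1B) = +122.4 billion.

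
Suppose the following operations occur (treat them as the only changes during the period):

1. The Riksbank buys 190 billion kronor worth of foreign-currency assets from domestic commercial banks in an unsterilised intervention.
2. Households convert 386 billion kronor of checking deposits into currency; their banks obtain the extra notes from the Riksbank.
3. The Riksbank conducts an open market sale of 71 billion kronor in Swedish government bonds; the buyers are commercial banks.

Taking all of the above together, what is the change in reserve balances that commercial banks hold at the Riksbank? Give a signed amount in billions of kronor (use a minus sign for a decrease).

FX purchase 190 billion kronor: the Riksbank pays by crediting reserve accounts → +190B.
Currency withdrawal 386 billion kronor: banks swap reserves for currency → −386B.
OMO sale (to banks) 71 billion kronor: the buying banks pay out of their reserve balances → −71B.
Net: 190 − 386 − 71 = -267 billion.

-267 billion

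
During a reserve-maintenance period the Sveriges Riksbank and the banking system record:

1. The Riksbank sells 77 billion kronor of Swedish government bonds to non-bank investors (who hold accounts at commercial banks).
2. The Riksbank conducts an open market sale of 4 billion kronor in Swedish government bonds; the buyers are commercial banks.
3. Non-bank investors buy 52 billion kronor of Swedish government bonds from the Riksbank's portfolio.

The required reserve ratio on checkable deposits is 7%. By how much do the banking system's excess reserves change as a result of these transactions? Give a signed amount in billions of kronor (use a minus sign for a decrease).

-123.97 billion

Asset sale (to non-banks) 77 billion kronor: reserves −77B, deposits −77B.
OMO sale (to banks) 4 billion kronor: reserves −4B, deposits 0.
Asset sale (to non-banks) 52 billion kronor: reserves −52B, deposits −52B.
Totals: Δreserves = −133B, Δdeposits = −129B.
Δrequired reserves = 7% × −129B = −9.03B.
Δexcess reserves = Δreserves − Δrequired = −133B − (−9.03B) = -123.97 billion.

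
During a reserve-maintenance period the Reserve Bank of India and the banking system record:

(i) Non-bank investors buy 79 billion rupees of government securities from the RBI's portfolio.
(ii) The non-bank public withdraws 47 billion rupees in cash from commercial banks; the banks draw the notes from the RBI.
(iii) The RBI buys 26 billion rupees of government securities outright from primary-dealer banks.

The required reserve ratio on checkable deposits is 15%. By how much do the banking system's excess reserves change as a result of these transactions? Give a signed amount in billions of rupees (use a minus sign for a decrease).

-81.1 billion

Asset sale (to non-banks) 79 billion rupees: reserves −79B, deposits −79B.
Currency withdrawal 47 billion rupees: reserves −47B, deposits −47B.
OMO purchase (from banks) 26 billion rupees: reserves +26B, deposits 0.
Totals: Δreserves = −100B, Δdeposits = −126B.
Δrequired reserves = 15% × −126B = −18.9B.
Δexcess reserves = Δreserves − Δrequired = −100B − (−18.9B) = -81.1 billion.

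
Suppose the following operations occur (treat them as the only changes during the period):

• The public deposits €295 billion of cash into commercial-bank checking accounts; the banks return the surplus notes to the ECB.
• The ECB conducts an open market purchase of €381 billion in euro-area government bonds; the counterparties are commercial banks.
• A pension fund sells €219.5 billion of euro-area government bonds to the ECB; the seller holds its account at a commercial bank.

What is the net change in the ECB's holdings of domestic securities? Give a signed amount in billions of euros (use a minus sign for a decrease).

Currency deposit €295 billion: the ECB's securities portfolio is untouched → 0.
OMO purchase (from banks) €381 billion: securities added to the ECB's portfolio → +€381B.
Asset purchase (from non-banks) €219.5 billion: securities added to the ECB's portfolio → +€219.5B.
Net: 0 + 381 + 219.5 = +€600.5 billion.

+€600.5 billion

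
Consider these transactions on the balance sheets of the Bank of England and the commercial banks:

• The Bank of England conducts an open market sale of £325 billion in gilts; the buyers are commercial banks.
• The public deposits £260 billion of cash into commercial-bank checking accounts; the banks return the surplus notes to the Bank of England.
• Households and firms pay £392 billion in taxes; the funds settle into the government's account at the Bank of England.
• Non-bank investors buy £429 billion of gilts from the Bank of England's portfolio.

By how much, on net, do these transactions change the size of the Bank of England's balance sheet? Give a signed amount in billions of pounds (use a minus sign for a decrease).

OMO sale (to banks) £325 billion: a Bank of England asset is shed → −£325B.
Currency deposit £260 billion: only the composition of liabilities changes → 0.
Government account inflow £392 billion: only the composition of liabilities changes → 0.
Asset sale (to non-banks) £429 billion: a Bank of England asset is shed → −£429B.
Net: −325 + 0 + 0 − 429 = -£754 billion.

-£754 billion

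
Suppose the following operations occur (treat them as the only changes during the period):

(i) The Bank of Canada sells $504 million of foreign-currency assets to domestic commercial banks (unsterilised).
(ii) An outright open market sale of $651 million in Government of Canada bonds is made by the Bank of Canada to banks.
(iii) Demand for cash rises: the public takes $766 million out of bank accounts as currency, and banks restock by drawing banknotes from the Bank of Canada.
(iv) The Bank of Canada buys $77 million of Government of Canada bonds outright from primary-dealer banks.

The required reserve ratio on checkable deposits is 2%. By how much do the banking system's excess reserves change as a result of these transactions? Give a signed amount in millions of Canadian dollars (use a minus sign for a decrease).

FX sale $504 million: reserves −$504M, deposits 0.
OMO sale (to banks) $651 million: reserves −$651M, deposits 0.
Currency withdrawal $766 million: reserves −$766M, deposits −$766M.
OMO purchase (from banks) $77 million: reserves +$77M, deposits 0.
Totals: Δreserves = −$1844M, Δdeposits = −$766M.
Δrequired reserves = 2% × −$766M = −$15.32M.
Δexcess reserves = Δreserves − Δrequired = −$1844M − (−$15.32M) = -$1828.68 million.

-$1828.68 million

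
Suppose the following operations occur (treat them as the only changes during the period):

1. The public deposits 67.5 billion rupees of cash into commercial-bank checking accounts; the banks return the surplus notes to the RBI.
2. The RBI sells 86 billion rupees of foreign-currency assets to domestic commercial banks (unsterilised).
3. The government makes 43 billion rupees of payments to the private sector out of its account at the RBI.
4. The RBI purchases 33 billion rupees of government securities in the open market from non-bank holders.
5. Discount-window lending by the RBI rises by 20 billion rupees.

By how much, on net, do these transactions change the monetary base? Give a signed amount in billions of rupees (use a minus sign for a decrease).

+10 billion

Currency deposit 67.5 billion rupees: just a shift between currency and reserves — both are base money → 0.
FX sale 86 billion rupees: RBI balance sheet contracts → −86B.
Government spending 43 billion rupees: a non-base liability converts back to reserves → +43B.
Asset purchase (from non-banks) 33 billion rupees: RBI balance sheet expands → +33B.
Discount-window loan 20 billion rupees: RBI balance sheet expands → +20B.
Net: 0 − 86 + 43 + 33 + 20 = +10 billion.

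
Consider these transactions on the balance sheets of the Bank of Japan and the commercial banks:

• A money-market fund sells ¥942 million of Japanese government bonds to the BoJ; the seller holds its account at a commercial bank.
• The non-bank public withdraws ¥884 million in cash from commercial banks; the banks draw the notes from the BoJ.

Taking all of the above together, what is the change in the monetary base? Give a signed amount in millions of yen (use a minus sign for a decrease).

Asset purchase (from non-banks) ¥942 million: BoJ balance sheet expands → +¥942M.
Currency withdrawal ¥884 million: just a shift between currency and reserves — both are base money → 0.
Net: 942 + 0 = +¥942 million.

+¥942 million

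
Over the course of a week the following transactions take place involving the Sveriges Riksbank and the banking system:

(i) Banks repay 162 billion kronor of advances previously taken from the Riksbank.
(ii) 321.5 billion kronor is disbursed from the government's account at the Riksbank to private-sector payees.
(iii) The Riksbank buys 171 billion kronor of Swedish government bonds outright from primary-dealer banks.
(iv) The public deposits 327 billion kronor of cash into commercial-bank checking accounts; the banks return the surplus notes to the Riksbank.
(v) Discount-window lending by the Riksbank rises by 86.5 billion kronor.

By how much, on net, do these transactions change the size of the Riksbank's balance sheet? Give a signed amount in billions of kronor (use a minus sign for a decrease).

+95.5 billion

Discount-window repayment 162 billion kronor: a Riksbank asset is shed → −162B.
Government spending 321.5 billion kronor: only the composition of liabilities changes → 0.
OMO purchase (from banks) 171 billion kronor: a Riksbank asset is acquired → +171B.
Currency deposit 327 billion kronor: only the composition of liabilities changes → 0.
Discount-window loan 86.5 billion kronor: a Riksbank asset is acquired → +86.5B.
Net: −162 + 0 + 171 + 0 + 86.5 = +95.5 billion.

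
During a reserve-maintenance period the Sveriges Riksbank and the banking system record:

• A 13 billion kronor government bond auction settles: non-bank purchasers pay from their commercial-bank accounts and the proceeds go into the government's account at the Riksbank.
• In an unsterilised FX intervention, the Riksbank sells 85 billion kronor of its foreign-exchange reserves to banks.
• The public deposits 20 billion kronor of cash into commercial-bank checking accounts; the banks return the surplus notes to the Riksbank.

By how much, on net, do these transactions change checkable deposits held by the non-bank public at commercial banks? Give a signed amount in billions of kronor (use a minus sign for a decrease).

+7 billion

Government account inflow 13 billion kronor: non-bank counterparties' bank balances fall → −13B.
FX sale 85 billion kronor: the counterparty is a bank, so public deposits are unchanged → 0.
Currency deposit 20 billion kronor: non-bank counterparties' bank balances rise → +20B.
Net: −13 + 0 + 20 = +7 billion.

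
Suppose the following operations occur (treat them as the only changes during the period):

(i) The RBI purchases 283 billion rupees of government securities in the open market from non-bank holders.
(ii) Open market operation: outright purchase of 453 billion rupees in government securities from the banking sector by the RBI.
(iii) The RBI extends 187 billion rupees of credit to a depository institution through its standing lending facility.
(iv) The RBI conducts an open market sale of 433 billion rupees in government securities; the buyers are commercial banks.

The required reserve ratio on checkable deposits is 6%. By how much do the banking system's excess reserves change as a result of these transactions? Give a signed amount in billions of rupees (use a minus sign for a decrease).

Asset purchase (from non-banks) 283 billion rupees: reserves +283B, deposits +283B.
OMO purchase (from banks) 453 billion rupees: reserves +453B, deposits 0.
Discount-window loan 187 billion rupees: reserves +187B, deposits 0.
OMO sale (to banks) 433 billion rupees: reserves −433B, deposits 0.
Totals: Δreserves = +490B, Δdeposits = +283B.
Δrequired reserves = 6% × +283B = +16.98B.
Δexcess reserves = Δreserves − Δrequired = +490B − (+16.98B) = +473.02 billion.

+473.02 billion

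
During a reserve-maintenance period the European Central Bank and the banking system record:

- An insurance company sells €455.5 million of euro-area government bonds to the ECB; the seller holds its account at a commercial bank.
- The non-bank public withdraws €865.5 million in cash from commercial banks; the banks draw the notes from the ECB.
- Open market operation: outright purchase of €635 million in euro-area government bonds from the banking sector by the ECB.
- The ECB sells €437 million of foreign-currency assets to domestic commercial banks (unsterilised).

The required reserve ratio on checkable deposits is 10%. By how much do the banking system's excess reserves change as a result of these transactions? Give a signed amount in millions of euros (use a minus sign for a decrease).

Asset purchase (from non-banks) €455.5 million: reserves +€455.5M, deposits +€455.5M.
Currency withdrawal €865.5 million: reserves −€865.5M, deposits −€865.5M.
OMO purchase (from banks) €635 million: reserves +€635M, deposits 0.
FX sale €437 million: reserves −€437M, deposits 0.
Totals: Δreserves = −€212M, Δdeposits = −€410M.
Δrequired reserves = 10% × −€410M = −€41M.
Δexcess reserves = Δreserves − Δrequired = −€212M − (−€41M) = -€171 million.

-€171 million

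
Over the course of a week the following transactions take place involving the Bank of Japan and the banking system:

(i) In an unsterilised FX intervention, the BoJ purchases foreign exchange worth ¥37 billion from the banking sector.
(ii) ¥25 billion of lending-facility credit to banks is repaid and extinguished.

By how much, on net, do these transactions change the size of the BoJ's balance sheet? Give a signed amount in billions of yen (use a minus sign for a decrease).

+¥12 billion

FX purchase ¥37 billion: a BoJ asset is acquired → +¥37B.
Discount-window repayment ¥25 billion: a BoJ asset is shed → −¥25B.
Net: 37 − 25 = +¥12 billion.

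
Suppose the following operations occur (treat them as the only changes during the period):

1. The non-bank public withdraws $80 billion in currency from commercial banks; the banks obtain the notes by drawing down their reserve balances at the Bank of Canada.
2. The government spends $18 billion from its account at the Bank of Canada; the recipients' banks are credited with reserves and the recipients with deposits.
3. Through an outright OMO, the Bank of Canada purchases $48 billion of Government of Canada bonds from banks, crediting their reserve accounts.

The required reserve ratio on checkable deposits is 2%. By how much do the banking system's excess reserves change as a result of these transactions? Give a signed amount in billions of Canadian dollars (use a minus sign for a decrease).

Currency withdrawal $80 billion: reserves −$80B, deposits −$80B.
Government spending $18 billion: reserves +$18B, deposits +$18B.
OMO purchase (from banks) $48 billion: reserves +$48B, deposits 0.
Totals: Δreserves = −$14B, Δdeposits = −$62B.
Δrequired reserves = 2% × −$62B = −$1.24B.
Δexcess reserves = Δreserves − Δrequired = −$14B − (−$1.24B) = -$12.76 billion.

-$12.76 billion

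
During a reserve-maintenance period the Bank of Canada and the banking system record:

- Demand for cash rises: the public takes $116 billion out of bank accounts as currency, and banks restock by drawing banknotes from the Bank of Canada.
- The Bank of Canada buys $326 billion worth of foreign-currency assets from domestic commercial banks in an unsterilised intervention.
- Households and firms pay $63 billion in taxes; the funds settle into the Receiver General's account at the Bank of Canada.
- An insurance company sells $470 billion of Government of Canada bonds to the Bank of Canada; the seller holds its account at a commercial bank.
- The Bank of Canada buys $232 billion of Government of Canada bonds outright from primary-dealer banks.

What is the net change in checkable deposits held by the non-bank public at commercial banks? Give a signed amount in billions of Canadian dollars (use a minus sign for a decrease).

+$291 billion

Currency withdrawal $116 billion: non-bank counterparties' bank balances fall → −$116B.
FX purchase $326 billion: the counterparty is a bank, so public deposits are unchanged → 0.
Government account inflow $63 billion: non-bank counterparties' bank balances fall → −$63B.
Asset purchase (from non-banks) $470 billion: non-bank counterparties' bank balances rise → +$470B.
OMO purchase (from banks) $232 billion: the counterparty is a bank, so public deposits are unchanged → 0.
Net: −116 + 0 − 63 + 470 + 0 = +$291 billion.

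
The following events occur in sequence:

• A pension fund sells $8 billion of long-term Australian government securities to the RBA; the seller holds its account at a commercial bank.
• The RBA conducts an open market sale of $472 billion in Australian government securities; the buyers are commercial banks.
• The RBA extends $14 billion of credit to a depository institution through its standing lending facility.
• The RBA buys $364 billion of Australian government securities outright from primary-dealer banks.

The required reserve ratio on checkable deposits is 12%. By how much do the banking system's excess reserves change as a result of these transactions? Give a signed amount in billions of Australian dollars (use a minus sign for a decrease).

Asset purchase (from non-banks) $8 billion: reserves +$8B, deposits +$8B.
OMO sale (to banks) $472 billion: reserves −$472B, deposits 0.
Discount-window loan $14 billion: reserves +$14B, deposits 0.
OMO purchase (from banks) $364 billion: reserves +$364B, deposits 0.
Totals: Δreserves = −$86B, Δdeposits = +$8B.
Δrequired reserves = 12% × +$8B = +$0.96B.
Δexcess reserves = Δreserves − Δrequired = −$86B − (+$0.96B) = -$86.96 billion.

-$86.96 billion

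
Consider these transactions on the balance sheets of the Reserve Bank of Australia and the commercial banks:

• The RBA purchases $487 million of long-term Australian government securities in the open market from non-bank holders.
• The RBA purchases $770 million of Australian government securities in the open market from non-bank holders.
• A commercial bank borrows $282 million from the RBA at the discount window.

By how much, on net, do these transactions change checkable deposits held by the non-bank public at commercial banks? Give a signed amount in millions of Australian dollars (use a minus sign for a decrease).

+$1257 million

RBA balance sheet:
  Assets:      Securities +$1257M, Loans to banks +$282M
  Liabilities: Bank reserves +$1539M
Commercial banking system:
  Assets:      Reserves at CB +$1539M
  Liabilities: Checkable deposits +$1257M, Borrowings from CB +$282M
So the change in checkable deposits held by the non-bank public at commercial banks is +$1257 million.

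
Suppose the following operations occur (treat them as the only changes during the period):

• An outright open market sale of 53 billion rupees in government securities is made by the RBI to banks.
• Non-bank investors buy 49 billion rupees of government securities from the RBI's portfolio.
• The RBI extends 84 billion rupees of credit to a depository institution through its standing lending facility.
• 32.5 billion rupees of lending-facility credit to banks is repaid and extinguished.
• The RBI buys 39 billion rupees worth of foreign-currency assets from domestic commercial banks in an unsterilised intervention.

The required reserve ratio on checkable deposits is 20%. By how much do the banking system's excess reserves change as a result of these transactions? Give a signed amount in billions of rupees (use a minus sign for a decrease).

-1.7 billion

OMO sale (to banks) 53 billion rupees: reserves −53B, deposits 0.
Asset sale (to non-banks) 49 billion rupees: reserves −49B, deposits −49B.
Discount-window loan 84 billion rupees: reserves +84B, deposits 0.
Discount-window repayment 32.5 billion rupees: reserves −32.5B, deposits 0.
FX purchase 39 billion rupees: reserves +39B, deposits 0.
Totals: Δreserves = −11.5B, Δdeposits = −49B.
Δrequired reserves = 20% × −49B = −9.8B.
Δexcess reserves = Δreserves − Δrequired = −11.5B − (−9.8B) = -1.7 billion.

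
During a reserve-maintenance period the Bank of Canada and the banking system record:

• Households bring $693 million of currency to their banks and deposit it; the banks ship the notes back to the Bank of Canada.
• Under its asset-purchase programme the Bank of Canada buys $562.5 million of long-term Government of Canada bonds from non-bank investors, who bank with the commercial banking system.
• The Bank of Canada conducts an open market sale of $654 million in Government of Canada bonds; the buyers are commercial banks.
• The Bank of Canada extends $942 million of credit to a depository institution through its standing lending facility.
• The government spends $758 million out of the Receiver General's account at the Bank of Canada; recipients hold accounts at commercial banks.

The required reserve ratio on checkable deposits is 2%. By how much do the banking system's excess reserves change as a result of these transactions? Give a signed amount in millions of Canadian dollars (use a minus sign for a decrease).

Currency deposit $693 million: reserves +$693M, deposits +$693M.
Asset purchase (from non-banks) $562.5 million: reserves +$562.5M, deposits +$562.5M.
OMO sale (to banks) $654 million: reserves −$654M, deposits 0.
Discount-window loan $942 million: reserves +$942M, deposits 0.
Government spending $758 million: reserves +$758M, deposits +$758M.
Totals: Δreserves = +$2301.5M, Δdeposits = +$2013.5M.
Δrequired reserves = 2% × +$2013.5M = +$40.27M.
Δexcess reserves = Δreserves − Δrequired = +$2301.5M − (+$40.27M) = +$2261.23 million.

+$2261.23 million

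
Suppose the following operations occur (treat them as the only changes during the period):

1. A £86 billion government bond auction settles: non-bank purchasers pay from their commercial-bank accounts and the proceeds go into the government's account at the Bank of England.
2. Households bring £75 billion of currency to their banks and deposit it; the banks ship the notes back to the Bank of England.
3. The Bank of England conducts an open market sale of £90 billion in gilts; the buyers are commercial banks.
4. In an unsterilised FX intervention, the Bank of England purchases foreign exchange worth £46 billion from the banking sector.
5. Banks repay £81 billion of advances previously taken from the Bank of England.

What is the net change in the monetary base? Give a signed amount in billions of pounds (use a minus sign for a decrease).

-£211 billion

Bank of England balance sheet:
  Assets:      Securities −£90B, Loans to banks −£81B, Foreign assets +£46B
  Liabilities: Bank reserves −£136B, Currency in circulation −£75B, Government deposits +£86B
Monetary base = currency + reserves: −£75B + (−£136B) = -£211 billion.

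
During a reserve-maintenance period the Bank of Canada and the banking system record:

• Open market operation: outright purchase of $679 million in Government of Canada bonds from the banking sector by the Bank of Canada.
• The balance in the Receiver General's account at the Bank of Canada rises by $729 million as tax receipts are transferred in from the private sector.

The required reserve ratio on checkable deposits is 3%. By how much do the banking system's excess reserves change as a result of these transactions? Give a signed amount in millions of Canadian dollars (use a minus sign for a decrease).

OMO purchase (from banks) $679 million: reserves +$679M, deposits 0.
Government account inflow $729 million: reserves −$729M, deposits −$729M.
Totals: Δreserves = −$50M, Δdeposits = −$729M.
Δrequired reserves = 3% × −$729M = −$21.87M.
Δexcess reserves = Δreserves − Δrequired = −$50M − (−$21.87M) = -$28.13 million.

-$28.13 million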